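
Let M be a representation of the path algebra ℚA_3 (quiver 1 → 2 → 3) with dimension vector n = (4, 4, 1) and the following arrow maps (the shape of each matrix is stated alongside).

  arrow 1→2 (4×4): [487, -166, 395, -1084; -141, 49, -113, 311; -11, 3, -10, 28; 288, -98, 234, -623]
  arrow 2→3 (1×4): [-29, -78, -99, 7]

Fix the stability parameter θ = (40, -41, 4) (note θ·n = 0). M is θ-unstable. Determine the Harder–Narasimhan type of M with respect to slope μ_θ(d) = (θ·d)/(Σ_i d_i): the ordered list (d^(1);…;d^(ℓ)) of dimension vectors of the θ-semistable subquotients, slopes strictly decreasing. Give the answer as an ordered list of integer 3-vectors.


Via rank(M_{q-1}∘⋯∘M_p): M ≅ I[1,2]^3, I[1,3].
μ_θ-semistable layers: μ^(1)=4; μ^(2)=-1/2

((0, 0, 1); (4, 4, 0))


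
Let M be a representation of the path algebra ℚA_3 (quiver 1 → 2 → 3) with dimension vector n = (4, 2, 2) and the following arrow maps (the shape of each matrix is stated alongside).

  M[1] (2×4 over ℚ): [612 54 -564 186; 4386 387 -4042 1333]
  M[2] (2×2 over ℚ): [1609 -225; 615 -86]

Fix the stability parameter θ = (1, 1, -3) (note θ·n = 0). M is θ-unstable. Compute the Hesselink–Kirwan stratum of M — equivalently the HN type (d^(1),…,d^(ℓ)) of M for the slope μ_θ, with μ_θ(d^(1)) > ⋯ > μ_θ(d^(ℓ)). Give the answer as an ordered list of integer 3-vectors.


Barcode: M ≅ I[1,1]^3, I[1,3], I[2,3]. HN layers by μ_θ (3 steps, strictly decreasing):
  μ^(1)=1; μ^(2)=-1/3; μ^(3)=-1

((3, 0, 0); (1, 1, 1); (0, 1, 1))


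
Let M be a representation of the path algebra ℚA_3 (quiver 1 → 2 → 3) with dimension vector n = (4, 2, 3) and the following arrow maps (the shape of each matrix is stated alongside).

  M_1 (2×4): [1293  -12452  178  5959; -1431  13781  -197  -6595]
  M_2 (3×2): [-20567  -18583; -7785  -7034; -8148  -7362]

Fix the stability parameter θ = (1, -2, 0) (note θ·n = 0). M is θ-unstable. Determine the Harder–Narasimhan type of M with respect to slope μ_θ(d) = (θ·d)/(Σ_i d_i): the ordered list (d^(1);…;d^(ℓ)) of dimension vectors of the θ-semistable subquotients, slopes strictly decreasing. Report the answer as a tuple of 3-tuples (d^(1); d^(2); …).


Barcode: M ≅ I[1,1]^2, I[1,3]^2, I[3,3]. HN layers by μ_θ (3 steps, strictly decreasing):
  μ^(1)=1; μ^(2)=0; μ^(3)=-1/2

((2, 0, 0); (0, 0, 3); (2, 2, 0))


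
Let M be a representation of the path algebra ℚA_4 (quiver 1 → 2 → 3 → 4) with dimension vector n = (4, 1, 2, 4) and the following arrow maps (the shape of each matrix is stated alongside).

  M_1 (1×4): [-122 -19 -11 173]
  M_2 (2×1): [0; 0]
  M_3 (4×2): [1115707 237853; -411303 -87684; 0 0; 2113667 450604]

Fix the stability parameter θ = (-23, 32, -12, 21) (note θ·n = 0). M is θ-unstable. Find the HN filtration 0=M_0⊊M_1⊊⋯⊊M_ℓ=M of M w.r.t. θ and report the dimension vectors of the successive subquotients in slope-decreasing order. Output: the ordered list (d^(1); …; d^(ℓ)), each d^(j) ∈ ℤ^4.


Interval decomposition of M: I[1,1]^3, I[1,2], I[3,4]^2, I[4,4]^2.
HN type (ℓ=4): μ^(1)=32; μ^(2)=21; μ^(3)=-12; μ^(4)=-23

((0, 1, 0, 0); (0, 0, 0, 4); (0, 0, 2, 0); (4, 0, 0, 0))


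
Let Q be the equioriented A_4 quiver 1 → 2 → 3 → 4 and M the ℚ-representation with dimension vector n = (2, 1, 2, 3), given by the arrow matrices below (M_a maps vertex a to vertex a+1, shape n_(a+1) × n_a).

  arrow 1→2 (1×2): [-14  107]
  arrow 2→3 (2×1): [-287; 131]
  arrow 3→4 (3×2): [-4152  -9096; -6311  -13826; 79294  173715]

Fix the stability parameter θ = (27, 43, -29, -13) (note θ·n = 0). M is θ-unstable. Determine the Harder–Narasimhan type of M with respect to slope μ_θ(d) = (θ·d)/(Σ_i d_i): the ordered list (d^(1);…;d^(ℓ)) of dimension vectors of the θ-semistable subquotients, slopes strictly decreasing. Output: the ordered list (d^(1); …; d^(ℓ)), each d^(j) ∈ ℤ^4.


Barcode: M ≅ I[1,1], I[1,4], I[3,4], I[4,4]. HN layers by μ_θ (4 steps, strictly decreasing):
  μ^(1)=27; μ^(2)=7; μ^(3)=-13; μ^(4)=-29

((1, 0, 0, 0); (1, 1, 1, 1); (0, 0, 0, 2); (0, 0, 1, 0))


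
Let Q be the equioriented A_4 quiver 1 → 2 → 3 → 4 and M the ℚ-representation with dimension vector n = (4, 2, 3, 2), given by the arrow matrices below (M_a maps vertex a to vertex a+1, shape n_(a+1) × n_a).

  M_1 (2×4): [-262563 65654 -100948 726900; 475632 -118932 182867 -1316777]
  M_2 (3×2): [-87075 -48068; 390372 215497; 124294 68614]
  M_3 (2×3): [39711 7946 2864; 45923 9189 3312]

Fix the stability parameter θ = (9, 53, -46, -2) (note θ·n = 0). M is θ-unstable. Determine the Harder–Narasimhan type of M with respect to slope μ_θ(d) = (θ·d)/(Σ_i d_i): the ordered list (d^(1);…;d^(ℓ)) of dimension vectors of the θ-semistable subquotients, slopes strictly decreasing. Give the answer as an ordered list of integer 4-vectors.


Interval decomposition of M: I[1,1]^2, I[1,4]^2, I[3,3].
HN type (ℓ=3): μ^(1)=9; μ^(2)=7/2; μ^(3)=-46

((2, 0, 0, 0); (2, 2, 2, 2); (0, 0, 1, 0))


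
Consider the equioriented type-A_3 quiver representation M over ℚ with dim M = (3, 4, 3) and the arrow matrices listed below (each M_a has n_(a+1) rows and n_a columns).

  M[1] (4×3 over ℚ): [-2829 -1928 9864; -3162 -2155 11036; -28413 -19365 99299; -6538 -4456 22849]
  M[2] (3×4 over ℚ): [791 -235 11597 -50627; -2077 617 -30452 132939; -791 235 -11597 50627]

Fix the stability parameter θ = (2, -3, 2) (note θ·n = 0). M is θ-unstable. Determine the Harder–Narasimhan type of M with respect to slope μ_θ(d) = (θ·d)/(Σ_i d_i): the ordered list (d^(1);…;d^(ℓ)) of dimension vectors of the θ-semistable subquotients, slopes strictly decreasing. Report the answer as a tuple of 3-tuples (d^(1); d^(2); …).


Interval decomposition of M: I[1,2]^2, I[1,3], I[2,3], I[3,3].
HN type (ℓ=3): μ^(1)=2; μ^(2)=-1/2; μ^(3)=-3

((0, 0, 3); (3, 3, 0); (0, 1, 0))


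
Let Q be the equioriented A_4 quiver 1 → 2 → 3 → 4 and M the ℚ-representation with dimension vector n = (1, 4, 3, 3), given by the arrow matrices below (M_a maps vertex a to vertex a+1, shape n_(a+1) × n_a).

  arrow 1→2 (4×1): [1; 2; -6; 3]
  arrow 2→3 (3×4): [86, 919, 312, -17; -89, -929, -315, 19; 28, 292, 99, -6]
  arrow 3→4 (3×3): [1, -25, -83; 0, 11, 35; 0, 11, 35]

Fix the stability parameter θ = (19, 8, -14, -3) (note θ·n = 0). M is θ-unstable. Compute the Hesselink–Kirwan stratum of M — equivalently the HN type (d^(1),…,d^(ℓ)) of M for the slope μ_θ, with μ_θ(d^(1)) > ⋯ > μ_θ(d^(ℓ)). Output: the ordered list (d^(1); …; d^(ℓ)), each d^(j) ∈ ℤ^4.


Via rank(M_{q-1}∘⋯∘M_p): M ≅ I[1,4], I[2,2], I[2,3], I[2,4], I[4,4].
μ_θ-semistable layers: μ^(1)=8; μ^(2)=5/2; μ^(3)=-3

((0, 1, 0, 0); (1, 1, 1, 1); (0, 2, 2, 2))


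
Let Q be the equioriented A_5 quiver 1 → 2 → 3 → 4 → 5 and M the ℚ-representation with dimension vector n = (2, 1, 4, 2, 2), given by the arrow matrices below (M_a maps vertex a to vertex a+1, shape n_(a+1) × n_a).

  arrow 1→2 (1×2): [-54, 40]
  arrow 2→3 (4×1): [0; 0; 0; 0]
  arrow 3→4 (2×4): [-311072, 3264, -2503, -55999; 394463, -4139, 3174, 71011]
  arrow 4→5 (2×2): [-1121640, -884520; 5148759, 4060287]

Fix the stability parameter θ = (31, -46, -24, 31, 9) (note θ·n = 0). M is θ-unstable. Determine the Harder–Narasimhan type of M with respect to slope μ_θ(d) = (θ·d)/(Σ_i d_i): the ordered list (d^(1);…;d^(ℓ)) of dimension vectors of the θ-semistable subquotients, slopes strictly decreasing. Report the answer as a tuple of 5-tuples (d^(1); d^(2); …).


Barcode: M ≅ I[1,1], I[1,2], I[3,3]^2, I[3,4], I[3,5], I[5,5]. HN layers by μ_θ (5 steps, strictly decreasing):
  μ^(1)=31; μ^(2)=20; μ^(3)=9; μ^(4)=-15/2; μ^(5)=-24

((1, 0, 0, 1, 0); (0, 0, 0, 1, 1); (0, 0, 0, 0, 1); (1, 1, 0, 0, 0); (0, 0, 4, 0, 0))


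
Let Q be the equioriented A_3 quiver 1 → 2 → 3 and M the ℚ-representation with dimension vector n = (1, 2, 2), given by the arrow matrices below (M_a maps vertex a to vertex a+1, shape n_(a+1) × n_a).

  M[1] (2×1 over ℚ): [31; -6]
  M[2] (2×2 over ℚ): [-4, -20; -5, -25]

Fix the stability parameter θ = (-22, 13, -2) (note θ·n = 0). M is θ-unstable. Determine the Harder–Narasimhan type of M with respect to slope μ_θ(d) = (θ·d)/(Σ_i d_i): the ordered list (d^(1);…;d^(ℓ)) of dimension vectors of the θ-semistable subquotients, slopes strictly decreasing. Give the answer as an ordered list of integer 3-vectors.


Barcode: M ≅ I[1,3], I[2,2], I[3,3]. HN layers by μ_θ (4 steps, strictly decreasing):
  μ^(1)=13; μ^(2)=11/2; μ^(3)=-2; μ^(4)=-22

((0, 1, 0); (0, 1, 1); (0, 0, 1); (1, 0, 0))


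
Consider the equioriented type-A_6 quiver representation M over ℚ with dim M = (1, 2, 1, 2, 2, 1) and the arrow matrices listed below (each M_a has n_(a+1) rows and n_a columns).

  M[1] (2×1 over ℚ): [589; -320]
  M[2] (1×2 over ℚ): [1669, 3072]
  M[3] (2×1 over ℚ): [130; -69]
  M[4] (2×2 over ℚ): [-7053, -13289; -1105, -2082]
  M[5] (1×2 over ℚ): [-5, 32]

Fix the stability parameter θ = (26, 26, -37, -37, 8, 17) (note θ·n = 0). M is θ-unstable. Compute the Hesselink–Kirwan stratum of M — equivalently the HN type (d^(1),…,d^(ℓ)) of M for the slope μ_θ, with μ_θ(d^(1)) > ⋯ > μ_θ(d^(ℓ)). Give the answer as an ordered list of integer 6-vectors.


Via rank(M_{q-1}∘⋯∘M_p): M ≅ I[1,6], I[2,2], I[4,5].
μ_θ-semistable layers: μ^(1)=26; μ^(2)=17; μ^(3)=8; μ^(4)=-11/2; μ^(5)=-37

((0, 1, 0, 0, 0, 0); (0, 0, 0, 0, 0, 1); (0, 0, 0, 0, 2, 0); (1, 1, 1, 1, 0, 0); (0, 0, 0, 1, 0, 0))


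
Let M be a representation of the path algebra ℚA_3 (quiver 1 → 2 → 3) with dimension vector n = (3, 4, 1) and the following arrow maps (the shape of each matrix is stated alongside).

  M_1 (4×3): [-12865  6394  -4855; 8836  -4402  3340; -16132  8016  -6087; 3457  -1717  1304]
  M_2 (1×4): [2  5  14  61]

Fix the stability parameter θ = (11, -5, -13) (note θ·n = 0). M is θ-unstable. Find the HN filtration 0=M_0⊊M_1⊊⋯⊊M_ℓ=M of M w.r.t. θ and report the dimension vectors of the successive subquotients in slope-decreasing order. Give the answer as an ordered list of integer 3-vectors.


Interval decomposition of M: I[1,2]^2, I[1,3], I[2,2].
HN type (ℓ=3): μ^(1)=3; μ^(2)=-7/3; μ^(3)=-5

((2, 2, 0); (1, 1, 1); (0, 1, 0))


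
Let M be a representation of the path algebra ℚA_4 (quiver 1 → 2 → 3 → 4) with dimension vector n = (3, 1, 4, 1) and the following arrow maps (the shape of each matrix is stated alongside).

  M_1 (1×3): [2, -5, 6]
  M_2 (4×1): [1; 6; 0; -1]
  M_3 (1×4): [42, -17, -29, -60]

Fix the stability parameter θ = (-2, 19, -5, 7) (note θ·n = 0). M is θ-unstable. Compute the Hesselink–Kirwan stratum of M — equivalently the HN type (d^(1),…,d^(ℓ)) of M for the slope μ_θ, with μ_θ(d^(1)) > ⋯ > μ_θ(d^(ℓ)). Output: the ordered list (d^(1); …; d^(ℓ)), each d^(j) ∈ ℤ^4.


Via rank(M_{q-1}∘⋯∘M_p): M ≅ I[1,1]^2, I[1,3], I[3,3]^2, I[3,4].
μ_θ-semistable layers: μ^(1)=7; μ^(2)=-2; μ^(3)=-5

((0, 1, 1, 1); (3, 0, 0, 0); (0, 0, 3, 0))


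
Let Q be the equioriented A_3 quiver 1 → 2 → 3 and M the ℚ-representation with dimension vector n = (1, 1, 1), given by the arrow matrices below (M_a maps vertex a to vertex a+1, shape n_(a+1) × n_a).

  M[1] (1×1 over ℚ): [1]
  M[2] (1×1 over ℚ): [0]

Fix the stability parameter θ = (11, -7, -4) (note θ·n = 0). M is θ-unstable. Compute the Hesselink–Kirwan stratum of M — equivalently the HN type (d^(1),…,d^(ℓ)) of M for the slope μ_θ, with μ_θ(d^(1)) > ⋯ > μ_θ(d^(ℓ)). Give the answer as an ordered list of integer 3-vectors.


Barcode: M ≅ I[1,2], I[3,3]. HN layers by μ_θ (2 steps, strictly decreasing):
  μ^(1)=2; μ^(2)=-4

((1, 1, 0); (0, 0, 1))


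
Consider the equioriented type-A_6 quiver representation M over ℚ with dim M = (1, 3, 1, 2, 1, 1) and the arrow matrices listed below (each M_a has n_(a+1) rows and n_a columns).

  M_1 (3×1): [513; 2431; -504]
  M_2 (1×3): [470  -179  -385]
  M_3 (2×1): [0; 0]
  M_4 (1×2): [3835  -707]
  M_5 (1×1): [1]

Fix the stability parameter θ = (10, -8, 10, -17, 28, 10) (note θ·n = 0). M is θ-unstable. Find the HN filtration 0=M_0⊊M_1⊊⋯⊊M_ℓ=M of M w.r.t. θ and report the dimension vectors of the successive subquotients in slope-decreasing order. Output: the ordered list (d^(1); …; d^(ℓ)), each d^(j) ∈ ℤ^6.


Via rank(M_{q-1}∘⋯∘M_p): M ≅ I[1,3], I[2,2]^2, I[4,4], I[4,6].
μ_θ-semistable layers: μ^(1)=19; μ^(2)=10; μ^(3)=1; μ^(4)=-8; μ^(5)=-17

((0, 0, 0, 0, 1, 1); (0, 0, 1, 0, 0, 0); (1, 1, 0, 0, 0, 0); (0, 2, 0, 0, 0, 0); (0, 0, 0, 2, 0, 0))


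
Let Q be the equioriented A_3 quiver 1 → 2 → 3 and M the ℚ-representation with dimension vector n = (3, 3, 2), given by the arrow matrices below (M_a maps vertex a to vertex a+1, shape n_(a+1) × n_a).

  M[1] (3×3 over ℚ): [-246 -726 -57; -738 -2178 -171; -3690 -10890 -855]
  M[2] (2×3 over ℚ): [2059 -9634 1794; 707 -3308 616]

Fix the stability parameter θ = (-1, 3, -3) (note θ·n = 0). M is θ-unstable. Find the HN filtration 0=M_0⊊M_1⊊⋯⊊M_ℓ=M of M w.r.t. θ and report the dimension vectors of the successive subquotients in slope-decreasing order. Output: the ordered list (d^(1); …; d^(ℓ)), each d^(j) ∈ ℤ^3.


Interval decomposition of M: I[1,1]^2, I[1,3], I[2,2], I[2,3].
HN type (ℓ=3): μ^(1)=3; μ^(2)=0; μ^(3)=-1

((0, 1, 0); (0, 2, 2); (3, 0, 0))


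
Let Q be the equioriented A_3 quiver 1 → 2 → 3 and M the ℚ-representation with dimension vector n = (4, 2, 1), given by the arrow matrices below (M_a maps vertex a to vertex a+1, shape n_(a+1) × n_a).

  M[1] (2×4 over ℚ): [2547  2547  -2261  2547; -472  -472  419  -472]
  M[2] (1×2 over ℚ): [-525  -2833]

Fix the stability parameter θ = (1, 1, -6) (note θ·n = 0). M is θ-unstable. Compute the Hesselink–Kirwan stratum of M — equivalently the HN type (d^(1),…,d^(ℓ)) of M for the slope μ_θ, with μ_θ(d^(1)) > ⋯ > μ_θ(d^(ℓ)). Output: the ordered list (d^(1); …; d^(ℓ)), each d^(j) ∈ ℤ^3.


Via rank(M_{q-1}∘⋯∘M_p): M ≅ I[1,1]^2, I[1,2], I[1,3].
μ_θ-semistable layers: μ^(1)=1; μ^(2)=-4/3

((3, 1, 0); (1, 1, 1))


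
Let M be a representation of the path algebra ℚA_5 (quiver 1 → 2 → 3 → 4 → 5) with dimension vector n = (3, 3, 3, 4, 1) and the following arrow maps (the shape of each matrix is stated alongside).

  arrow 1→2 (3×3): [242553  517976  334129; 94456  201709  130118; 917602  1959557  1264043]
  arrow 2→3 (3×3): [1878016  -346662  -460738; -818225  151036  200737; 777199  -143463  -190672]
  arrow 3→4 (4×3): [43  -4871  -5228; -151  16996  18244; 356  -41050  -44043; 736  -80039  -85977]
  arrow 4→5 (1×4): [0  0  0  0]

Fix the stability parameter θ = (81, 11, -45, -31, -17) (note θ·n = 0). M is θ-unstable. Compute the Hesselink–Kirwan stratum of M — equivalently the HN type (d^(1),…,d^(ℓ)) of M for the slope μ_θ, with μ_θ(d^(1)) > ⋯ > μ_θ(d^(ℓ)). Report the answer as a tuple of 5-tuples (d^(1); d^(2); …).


Barcode: M ≅ I[1,2], I[1,4]^2, I[3,4], I[4,4], I[5,5]. HN layers by μ_θ (5 steps, strictly decreasing):
  μ^(1)=46; μ^(2)=4; μ^(3)=-17; μ^(4)=-31; μ^(5)=-45

((1, 1, 0, 0, 0); (2, 2, 2, 2, 0); (0, 0, 0, 0, 1); (0, 0, 0, 2, 0); (0, 0, 1, 0, 0))


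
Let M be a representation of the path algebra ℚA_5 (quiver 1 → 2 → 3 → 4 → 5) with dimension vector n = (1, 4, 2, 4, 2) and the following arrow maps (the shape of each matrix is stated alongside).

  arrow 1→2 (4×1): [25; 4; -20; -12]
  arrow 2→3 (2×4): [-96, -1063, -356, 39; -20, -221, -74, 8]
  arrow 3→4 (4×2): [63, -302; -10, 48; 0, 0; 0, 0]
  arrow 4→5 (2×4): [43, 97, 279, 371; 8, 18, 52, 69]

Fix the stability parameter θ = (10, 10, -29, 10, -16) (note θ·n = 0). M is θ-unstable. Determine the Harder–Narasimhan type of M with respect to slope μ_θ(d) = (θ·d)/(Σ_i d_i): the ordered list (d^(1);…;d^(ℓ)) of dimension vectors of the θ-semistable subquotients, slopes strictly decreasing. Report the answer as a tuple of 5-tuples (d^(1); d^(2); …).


Interval decomposition of M: I[1,2], I[2,2], I[2,5]^2, I[4,4]^2.
HN type (ℓ=3): μ^(1)=10; μ^(2)=-3; μ^(3)=-19/2

((1, 2, 0, 2, 0); (0, 0, 0, 2, 2); (0, 2, 2, 0, 0))


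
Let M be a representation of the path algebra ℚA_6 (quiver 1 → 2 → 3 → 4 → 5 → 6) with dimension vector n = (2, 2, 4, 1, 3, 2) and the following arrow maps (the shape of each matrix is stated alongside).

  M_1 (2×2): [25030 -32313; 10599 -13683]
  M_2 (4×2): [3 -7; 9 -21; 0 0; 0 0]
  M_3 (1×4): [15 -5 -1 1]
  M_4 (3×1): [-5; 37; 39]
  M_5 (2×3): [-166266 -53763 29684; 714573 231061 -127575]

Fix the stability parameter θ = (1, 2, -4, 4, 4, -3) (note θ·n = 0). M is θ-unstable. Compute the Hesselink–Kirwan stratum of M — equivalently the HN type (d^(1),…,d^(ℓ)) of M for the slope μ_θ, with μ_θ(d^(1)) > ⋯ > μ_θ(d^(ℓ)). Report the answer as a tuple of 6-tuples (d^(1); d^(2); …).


Via rank(M_{q-1}∘⋯∘M_p): M ≅ I[1,2], I[1,3], I[3,3]^2, I[3,6], I[5,5], I[5,6].
μ_θ-semistable layers: μ^(1)=4; μ^(2)=2; μ^(3)=5/3; μ^(4)=1; μ^(5)=1/2; μ^(6)=-1/3; μ^(7)=-4

((0, 0, 0, 0, 1, 0); (0, 1, 0, 0, 0, 0); (0, 0, 0, 1, 1, 1); (1, 0, 0, 0, 0, 0); (0, 0, 0, 0, 1, 1); (1, 1, 1, 0, 0, 0); (0, 0, 3, 0, 0, 0))


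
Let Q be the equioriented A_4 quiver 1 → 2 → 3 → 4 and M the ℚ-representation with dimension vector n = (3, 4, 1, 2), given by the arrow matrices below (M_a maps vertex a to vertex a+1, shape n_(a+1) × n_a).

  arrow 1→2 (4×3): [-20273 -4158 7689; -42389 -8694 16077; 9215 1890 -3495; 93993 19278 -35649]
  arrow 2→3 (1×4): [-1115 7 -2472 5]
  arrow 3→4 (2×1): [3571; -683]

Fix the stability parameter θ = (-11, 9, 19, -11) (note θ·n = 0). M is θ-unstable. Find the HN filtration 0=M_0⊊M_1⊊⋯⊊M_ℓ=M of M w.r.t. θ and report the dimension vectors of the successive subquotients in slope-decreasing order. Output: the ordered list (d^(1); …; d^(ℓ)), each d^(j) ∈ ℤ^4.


Interval decomposition of M: I[1,1]^2, I[1,4], I[2,2]^3, I[4,4].
HN type (ℓ=3): μ^(1)=9; μ^(2)=17/3; μ^(3)=-11

((0, 3, 0, 0); (0, 1, 1, 1); (3, 0, 0, 1))


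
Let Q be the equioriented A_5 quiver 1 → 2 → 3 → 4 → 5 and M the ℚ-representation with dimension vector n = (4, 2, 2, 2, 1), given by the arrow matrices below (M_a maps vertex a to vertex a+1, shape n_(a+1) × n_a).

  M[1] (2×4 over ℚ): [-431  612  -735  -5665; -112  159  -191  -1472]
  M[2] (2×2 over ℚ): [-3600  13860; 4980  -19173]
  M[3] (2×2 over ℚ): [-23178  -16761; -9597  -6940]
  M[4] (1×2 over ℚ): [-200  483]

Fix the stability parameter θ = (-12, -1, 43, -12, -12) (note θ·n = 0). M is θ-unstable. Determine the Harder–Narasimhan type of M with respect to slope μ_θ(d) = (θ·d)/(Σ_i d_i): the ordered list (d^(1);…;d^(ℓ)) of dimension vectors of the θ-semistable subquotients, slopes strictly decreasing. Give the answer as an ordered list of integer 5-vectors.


Barcode: M ≅ I[1,1]^2, I[1,2], I[1,4], I[3,5]. HN layers by μ_θ (4 steps, strictly decreasing):
  μ^(1)=31/2; μ^(2)=19/3; μ^(3)=-1; μ^(4)=-12

((0, 0, 1, 1, 0); (0, 0, 1, 1, 1); (0, 2, 0, 0, 0); (4, 0, 0, 0, 0))


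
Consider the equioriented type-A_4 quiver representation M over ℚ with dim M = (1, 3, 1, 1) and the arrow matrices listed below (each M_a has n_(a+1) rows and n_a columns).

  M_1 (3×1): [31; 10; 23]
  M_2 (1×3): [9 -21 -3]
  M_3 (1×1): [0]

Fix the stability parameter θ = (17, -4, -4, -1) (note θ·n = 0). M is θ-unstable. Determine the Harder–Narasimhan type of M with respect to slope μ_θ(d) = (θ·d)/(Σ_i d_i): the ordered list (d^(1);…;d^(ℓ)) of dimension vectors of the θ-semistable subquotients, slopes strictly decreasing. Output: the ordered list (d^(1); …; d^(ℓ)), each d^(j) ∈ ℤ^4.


Via rank(M_{q-1}∘⋯∘M_p): M ≅ I[1,2], I[2,2], I[2,3], I[4,4].
μ_θ-semistable layers: μ^(1)=13/2; μ^(2)=-1; μ^(3)=-4

((1, 1, 0, 0); (0, 0, 0, 1); (0, 2, 1, 0))


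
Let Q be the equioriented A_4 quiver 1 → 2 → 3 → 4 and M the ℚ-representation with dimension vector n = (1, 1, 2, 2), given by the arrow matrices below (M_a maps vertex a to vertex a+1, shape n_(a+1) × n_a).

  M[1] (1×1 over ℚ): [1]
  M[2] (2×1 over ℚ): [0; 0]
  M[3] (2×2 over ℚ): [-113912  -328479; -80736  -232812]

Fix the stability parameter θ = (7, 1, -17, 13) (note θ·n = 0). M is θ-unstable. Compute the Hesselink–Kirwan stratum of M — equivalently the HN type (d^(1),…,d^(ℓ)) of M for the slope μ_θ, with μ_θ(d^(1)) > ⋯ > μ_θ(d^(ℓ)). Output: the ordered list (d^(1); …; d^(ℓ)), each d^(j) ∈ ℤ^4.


Barcode: M ≅ I[1,2], I[3,3], I[3,4], I[4,4]. HN layers by μ_θ (3 steps, strictly decreasing):
  μ^(1)=13; μ^(2)=4; μ^(3)=-17

((0, 0, 0, 2); (1, 1, 0, 0); (0, 0, 2, 0))


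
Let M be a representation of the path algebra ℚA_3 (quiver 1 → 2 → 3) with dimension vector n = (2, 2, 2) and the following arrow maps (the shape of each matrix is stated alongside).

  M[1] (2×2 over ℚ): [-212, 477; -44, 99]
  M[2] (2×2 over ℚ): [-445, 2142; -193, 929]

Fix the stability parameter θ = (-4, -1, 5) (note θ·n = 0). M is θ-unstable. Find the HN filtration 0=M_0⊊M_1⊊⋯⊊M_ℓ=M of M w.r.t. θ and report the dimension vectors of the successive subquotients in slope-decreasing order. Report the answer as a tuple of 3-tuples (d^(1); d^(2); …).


Barcode: M ≅ I[1,1], I[1,3], I[2,3]. HN layers by μ_θ (3 steps, strictly decreasing):
  μ^(1)=5; μ^(2)=-1; μ^(3)=-4

((0, 0, 2); (0, 2, 0); (2, 0, 0))


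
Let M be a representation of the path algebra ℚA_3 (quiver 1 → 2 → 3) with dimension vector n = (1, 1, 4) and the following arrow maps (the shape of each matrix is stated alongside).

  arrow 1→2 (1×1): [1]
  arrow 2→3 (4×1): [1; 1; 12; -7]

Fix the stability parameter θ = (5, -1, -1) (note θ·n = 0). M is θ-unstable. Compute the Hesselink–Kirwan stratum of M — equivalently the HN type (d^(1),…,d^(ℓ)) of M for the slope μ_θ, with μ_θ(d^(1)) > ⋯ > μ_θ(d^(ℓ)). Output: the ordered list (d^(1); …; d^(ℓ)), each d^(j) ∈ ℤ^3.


Interval decomposition of M: I[1,3], I[3,3]^3.
HN type (ℓ=2): μ^(1)=1; μ^(2)=-1

((1, 1, 1); (0, 0, 3))


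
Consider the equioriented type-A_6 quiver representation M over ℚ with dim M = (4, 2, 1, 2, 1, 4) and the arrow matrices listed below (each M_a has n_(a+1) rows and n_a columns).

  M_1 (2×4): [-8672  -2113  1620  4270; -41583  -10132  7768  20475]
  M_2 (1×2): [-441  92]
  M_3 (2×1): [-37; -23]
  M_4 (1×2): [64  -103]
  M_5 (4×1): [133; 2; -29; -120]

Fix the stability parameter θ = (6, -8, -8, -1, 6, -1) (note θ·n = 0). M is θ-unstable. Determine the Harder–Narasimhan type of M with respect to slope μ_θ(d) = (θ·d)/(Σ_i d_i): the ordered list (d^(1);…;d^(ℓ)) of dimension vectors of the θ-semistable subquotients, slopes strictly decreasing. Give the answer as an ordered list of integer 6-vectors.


Interval decomposition of M: I[1,1]^2, I[1,2], I[1,6], I[4,4], I[6,6]^3.
HN type (ℓ=4): μ^(1)=6; μ^(2)=5/2; μ^(3)=-1; μ^(4)=-10/3

((2, 0, 0, 0, 0, 0); (0, 0, 0, 0, 1, 1); (1, 1, 0, 2, 0, 3); (1, 1, 1, 0, 0, 0))


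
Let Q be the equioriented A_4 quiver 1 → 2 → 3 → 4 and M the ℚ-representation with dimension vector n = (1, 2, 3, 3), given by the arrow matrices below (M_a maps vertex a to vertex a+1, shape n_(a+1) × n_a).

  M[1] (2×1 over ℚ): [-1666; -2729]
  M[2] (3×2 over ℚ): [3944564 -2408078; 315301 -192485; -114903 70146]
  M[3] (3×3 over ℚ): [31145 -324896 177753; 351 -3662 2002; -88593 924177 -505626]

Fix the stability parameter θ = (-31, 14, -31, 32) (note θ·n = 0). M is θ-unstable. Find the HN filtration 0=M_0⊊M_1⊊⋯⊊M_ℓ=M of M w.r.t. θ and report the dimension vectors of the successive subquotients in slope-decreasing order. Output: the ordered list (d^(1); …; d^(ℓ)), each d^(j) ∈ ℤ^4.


Barcode: M ≅ I[1,4], I[2,4], I[3,4]. HN layers by μ_θ (3 steps, strictly decreasing):
  μ^(1)=32; μ^(2)=-17/2; μ^(3)=-31

((0, 0, 0, 3); (0, 2, 2, 0); (1, 0, 1, 0))


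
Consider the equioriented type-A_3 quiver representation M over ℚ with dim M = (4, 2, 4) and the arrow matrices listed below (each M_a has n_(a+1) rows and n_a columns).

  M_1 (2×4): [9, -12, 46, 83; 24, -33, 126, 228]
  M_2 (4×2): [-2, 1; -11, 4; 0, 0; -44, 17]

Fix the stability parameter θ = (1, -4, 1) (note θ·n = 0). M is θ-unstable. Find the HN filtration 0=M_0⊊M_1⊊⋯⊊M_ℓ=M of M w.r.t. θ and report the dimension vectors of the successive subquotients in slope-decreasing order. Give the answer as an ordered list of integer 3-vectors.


Barcode: M ≅ I[1,1]^2, I[1,3]^2, I[3,3]^2. HN layers by μ_θ (2 steps, strictly decreasing):
  μ^(1)=1; μ^(2)=-3/2

((2, 0, 4); (2, 2, 0))


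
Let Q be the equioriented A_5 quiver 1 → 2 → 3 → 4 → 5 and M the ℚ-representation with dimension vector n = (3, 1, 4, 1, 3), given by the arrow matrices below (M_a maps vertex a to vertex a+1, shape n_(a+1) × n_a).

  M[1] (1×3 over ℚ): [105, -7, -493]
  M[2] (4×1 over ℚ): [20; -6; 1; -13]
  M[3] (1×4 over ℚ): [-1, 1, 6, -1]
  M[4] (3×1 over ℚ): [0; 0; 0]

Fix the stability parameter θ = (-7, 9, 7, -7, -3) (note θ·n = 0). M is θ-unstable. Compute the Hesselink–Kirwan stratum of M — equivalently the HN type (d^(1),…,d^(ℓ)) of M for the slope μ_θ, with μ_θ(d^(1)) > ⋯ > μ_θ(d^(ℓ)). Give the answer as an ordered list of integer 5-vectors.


Via rank(M_{q-1}∘⋯∘M_p): M ≅ I[1,1]^2, I[1,4], I[3,3]^3, I[5,5]^3.
μ_θ-semistable layers: μ^(1)=7; μ^(2)=3; μ^(3)=-3; μ^(4)=-7

((0, 0, 3, 0, 0); (0, 1, 1, 1, 0); (0, 0, 0, 0, 3); (3, 0, 0, 0, 0))


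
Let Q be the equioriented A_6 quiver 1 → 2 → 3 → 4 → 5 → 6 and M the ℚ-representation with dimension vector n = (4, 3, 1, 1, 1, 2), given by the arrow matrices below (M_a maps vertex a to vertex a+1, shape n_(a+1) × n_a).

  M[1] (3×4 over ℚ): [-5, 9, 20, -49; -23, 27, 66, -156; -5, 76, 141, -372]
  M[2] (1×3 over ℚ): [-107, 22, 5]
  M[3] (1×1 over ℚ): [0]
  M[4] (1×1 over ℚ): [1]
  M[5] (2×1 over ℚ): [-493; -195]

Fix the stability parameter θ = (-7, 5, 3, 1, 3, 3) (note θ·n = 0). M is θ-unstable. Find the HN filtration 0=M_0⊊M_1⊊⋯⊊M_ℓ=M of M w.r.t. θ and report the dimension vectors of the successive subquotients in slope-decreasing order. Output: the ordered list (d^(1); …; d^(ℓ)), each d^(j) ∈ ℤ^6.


Barcode: M ≅ I[1,1], I[1,2]^2, I[1,3], I[4,6], I[6,6]. HN layers by μ_θ (5 steps, strictly decreasing):
  μ^(1)=5; μ^(2)=4; μ^(3)=3; μ^(4)=1; μ^(5)=-7

((0, 2, 0, 0, 0, 0); (0, 1, 1, 0, 0, 0); (0, 0, 0, 0, 1, 2); (0, 0, 0, 1, 0, 0); (4, 0, 0, 0, 0, 0))


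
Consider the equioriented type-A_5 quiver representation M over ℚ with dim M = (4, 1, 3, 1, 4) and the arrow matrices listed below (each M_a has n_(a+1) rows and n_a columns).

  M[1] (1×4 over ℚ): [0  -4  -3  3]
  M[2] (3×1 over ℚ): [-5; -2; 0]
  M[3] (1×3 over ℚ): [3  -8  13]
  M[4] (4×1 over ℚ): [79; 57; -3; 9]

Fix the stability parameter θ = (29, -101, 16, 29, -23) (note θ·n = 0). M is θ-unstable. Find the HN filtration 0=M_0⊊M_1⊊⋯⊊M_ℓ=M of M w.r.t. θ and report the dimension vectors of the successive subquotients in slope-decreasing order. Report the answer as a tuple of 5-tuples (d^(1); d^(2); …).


Barcode: M ≅ I[1,1]^3, I[1,5], I[3,3]^2, I[5,5]^3. HN layers by μ_θ (5 steps, strictly decreasing):
  μ^(1)=29; μ^(2)=16; μ^(3)=22/3; μ^(4)=-23; μ^(5)=-36

((3, 0, 0, 0, 0); (0, 0, 2, 0, 0); (0, 0, 1, 1, 1); (0, 0, 0, 0, 3); (1, 1, 0, 0, 0))


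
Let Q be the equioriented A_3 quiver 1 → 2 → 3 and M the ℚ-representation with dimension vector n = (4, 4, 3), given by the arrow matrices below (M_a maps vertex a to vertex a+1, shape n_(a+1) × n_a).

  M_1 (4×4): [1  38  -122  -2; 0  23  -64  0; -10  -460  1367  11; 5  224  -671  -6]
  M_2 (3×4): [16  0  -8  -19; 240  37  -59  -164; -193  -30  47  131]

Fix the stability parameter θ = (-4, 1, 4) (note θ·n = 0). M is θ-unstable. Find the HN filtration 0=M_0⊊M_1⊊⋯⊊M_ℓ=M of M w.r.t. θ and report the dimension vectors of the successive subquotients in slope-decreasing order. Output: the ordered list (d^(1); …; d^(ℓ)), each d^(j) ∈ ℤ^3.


Barcode: M ≅ I[1,2], I[1,3]^3. HN layers by μ_θ (3 steps, strictly decreasing):
  μ^(1)=4; μ^(2)=1; μ^(3)=-4

((0, 0, 3); (0, 4, 0); (4, 0, 0))


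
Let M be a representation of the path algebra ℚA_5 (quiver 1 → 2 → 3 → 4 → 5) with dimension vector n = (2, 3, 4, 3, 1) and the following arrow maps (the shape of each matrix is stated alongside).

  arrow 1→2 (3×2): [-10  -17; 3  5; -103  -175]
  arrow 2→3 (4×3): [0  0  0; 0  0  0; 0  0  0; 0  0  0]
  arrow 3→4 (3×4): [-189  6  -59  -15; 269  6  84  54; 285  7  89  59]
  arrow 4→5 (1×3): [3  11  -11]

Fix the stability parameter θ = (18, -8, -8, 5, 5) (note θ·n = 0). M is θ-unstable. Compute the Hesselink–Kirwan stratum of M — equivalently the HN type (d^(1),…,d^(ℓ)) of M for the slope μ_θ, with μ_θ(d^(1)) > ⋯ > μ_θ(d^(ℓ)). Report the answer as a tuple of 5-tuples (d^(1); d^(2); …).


Barcode: M ≅ I[1,2]^2, I[2,2], I[3,3], I[3,4]^2, I[3,5]. HN layers by μ_θ (2 steps, strictly decreasing):
  μ^(1)=5; μ^(2)=-8

((2, 2, 0, 3, 1); (0, 1, 4, 0, 0))


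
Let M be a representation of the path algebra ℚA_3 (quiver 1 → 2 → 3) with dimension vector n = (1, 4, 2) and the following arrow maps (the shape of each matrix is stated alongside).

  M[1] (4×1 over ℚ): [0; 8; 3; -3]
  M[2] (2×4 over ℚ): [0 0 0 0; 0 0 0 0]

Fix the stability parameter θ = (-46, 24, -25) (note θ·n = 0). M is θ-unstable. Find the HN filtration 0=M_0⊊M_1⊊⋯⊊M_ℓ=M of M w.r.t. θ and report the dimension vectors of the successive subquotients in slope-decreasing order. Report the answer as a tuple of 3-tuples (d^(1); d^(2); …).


Barcode: M ≅ I[1,2], I[2,2]^3, I[3,3]^2. HN layers by μ_θ (3 steps, strictly decreasing):
  μ^(1)=24; μ^(2)=-25; μ^(3)=-46

((0, 4, 0); (0, 0, 2); (1, 0, 0))


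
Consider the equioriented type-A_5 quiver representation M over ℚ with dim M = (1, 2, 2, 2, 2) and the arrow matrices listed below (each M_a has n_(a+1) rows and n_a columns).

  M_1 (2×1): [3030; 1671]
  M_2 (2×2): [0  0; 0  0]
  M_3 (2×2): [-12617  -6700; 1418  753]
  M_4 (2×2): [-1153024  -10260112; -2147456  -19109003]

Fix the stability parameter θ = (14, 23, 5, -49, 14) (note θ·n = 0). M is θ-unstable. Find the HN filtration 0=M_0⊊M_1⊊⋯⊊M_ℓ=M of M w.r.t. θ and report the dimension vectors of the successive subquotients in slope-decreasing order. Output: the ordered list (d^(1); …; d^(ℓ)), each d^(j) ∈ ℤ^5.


Barcode: M ≅ I[1,2], I[2,2], I[3,4], I[3,5], I[5,5]. HN layers by μ_θ (3 steps, strictly decreasing):
  μ^(1)=23; μ^(2)=14; μ^(3)=-22

((0, 2, 0, 0, 0); (1, 0, 0, 0, 2); (0, 0, 2, 2, 0))


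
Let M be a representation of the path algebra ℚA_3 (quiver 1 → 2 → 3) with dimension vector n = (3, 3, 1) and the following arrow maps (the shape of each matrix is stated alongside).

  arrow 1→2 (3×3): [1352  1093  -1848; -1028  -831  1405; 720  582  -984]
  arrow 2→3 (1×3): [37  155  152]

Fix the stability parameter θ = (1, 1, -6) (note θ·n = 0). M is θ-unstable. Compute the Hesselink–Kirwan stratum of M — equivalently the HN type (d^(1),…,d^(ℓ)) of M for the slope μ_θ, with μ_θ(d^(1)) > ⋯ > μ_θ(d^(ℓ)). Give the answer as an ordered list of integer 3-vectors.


Barcode: M ≅ I[1,1], I[1,2], I[1,3], I[2,2]. HN layers by μ_θ (2 steps, strictly decreasing):
  μ^(1)=1; μ^(2)=-4/3

((2, 2, 0); (1, 1, 1))


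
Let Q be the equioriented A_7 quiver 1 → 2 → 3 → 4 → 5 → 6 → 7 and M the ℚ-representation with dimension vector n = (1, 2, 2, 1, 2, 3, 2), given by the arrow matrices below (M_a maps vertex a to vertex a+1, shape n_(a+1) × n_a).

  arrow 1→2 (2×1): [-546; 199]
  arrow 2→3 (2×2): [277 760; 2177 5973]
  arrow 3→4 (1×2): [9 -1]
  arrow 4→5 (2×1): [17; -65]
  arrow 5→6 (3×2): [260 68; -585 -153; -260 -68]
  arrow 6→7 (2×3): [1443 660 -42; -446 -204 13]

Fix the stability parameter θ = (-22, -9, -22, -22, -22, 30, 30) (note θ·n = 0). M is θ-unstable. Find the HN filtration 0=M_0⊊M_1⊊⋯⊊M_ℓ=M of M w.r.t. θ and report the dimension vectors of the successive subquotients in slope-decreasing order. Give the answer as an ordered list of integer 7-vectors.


Barcode: M ≅ I[1,5], I[2,3], I[5,6], I[6,7]^2. HN layers by μ_θ (4 steps, strictly decreasing):
  μ^(1)=30; μ^(2)=-31/2; μ^(3)=-75/4; μ^(4)=-22

((0, 0, 0, 0, 0, 3, 2); (0, 1, 1, 0, 0, 0, 0); (0, 1, 1, 1, 1, 0, 0); (1, 0, 0, 0, 1, 0, 0))


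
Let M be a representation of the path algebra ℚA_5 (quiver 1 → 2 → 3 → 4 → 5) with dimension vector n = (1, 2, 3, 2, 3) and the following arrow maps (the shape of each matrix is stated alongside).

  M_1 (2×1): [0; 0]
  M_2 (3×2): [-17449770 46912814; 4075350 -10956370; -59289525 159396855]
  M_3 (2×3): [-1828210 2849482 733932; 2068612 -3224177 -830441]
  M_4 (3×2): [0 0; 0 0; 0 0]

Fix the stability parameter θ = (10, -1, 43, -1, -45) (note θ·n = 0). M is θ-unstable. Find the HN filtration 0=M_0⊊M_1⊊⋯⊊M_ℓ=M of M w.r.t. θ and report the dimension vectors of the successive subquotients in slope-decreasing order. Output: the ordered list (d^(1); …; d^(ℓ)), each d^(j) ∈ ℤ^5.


Interval decomposition of M: I[1,1], I[2,2], I[2,4], I[3,3], I[3,4], I[5,5]^3.
HN type (ℓ=5): μ^(1)=43; μ^(2)=21; μ^(3)=10; μ^(4)=-1; μ^(5)=-45

((0, 0, 1, 0, 0); (0, 0, 2, 2, 0); (1, 0, 0, 0, 0); (0, 2, 0, 0, 0); (0, 0, 0, 0, 3))


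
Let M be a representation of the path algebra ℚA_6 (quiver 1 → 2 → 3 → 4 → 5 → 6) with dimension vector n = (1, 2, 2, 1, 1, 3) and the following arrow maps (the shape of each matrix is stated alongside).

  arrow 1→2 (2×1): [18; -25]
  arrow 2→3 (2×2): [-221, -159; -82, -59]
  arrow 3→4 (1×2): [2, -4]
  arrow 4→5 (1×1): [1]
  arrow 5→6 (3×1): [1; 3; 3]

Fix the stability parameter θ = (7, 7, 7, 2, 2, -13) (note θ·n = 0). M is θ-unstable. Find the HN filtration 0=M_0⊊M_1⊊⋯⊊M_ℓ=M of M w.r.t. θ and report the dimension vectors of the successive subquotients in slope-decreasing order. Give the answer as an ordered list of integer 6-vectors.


Barcode: M ≅ I[1,6], I[2,3], I[6,6]^2. HN layers by μ_θ (3 steps, strictly decreasing):
  μ^(1)=7; μ^(2)=2; μ^(3)=-13

((0, 1, 1, 0, 0, 0); (1, 1, 1, 1, 1, 1); (0, 0, 0, 0, 0, 2))


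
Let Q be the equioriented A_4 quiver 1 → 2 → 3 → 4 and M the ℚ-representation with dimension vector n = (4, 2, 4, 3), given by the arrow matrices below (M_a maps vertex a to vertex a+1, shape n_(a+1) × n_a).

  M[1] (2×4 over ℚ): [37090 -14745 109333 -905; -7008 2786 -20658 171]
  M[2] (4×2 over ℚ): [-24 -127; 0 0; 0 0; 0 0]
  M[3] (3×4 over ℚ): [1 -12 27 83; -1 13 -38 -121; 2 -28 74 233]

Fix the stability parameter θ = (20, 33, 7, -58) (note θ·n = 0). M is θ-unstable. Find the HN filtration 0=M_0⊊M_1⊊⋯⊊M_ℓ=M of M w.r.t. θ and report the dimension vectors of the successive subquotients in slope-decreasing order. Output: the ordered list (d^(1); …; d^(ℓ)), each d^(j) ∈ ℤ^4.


Via rank(M_{q-1}∘⋯∘M_p): M ≅ I[1,1]^2, I[1,2], I[1,4], I[3,3], I[3,4]^2.
μ_θ-semistable layers: μ^(1)=33; μ^(2)=20; μ^(3)=7; μ^(4)=1/2; μ^(5)=-51/2

((0, 1, 0, 0); (3, 0, 0, 0); (0, 0, 1, 0); (1, 1, 1, 1); (0, 0, 2, 2))


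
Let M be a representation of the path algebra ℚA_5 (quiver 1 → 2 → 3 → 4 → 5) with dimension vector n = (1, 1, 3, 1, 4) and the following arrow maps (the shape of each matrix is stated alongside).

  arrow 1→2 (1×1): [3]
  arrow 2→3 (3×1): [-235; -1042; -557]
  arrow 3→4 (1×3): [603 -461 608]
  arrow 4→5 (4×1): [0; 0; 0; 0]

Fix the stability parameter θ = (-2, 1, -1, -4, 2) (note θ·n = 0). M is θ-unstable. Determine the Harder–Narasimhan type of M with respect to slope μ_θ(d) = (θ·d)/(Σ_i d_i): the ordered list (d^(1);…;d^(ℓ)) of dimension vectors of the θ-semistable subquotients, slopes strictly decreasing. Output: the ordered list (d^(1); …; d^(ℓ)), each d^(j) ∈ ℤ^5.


Via rank(M_{q-1}∘⋯∘M_p): M ≅ I[1,4], I[3,3]^2, I[5,5]^4.
μ_θ-semistable layers: μ^(1)=2; μ^(2)=-1; μ^(3)=-4/3; μ^(4)=-2

((0, 0, 0, 0, 4); (0, 0, 2, 0, 0); (0, 1, 1, 1, 0); (1, 0, 0, 0, 0))


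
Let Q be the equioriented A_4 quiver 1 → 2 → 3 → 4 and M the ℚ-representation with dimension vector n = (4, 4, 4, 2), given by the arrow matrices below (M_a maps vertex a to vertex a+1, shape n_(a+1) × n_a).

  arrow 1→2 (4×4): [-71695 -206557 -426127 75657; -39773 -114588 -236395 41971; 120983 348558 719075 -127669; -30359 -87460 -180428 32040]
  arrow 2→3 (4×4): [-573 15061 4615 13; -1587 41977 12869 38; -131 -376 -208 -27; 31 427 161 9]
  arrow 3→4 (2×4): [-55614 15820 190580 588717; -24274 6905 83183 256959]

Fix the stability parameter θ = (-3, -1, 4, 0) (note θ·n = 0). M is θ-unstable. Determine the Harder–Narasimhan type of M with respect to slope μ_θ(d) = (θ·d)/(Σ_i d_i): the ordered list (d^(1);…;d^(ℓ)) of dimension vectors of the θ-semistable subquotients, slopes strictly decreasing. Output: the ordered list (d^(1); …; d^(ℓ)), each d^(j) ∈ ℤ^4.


Barcode: M ≅ I[1,2], I[1,3], I[1,4]^2, I[3,3]. HN layers by μ_θ (4 steps, strictly decreasing):
  μ^(1)=4; μ^(2)=2; μ^(3)=-1; μ^(4)=-3

((0, 0, 2, 0); (0, 0, 2, 2); (0, 4, 0, 0); (4, 0, 0, 0))


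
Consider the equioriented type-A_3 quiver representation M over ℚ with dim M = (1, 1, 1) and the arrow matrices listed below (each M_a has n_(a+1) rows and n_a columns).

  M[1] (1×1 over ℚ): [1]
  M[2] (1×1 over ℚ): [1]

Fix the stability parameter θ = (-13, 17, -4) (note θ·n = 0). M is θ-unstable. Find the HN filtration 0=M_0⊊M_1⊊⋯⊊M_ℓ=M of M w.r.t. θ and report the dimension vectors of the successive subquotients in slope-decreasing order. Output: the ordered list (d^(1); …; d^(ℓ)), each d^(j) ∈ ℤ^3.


Via rank(M_{q-1}∘⋯∘M_p): M ≅ I[1,3].
μ_θ-semistable layers: μ^(1)=13/2; μ^(2)=-13

((0, 1, 1); (1, 0, 0))


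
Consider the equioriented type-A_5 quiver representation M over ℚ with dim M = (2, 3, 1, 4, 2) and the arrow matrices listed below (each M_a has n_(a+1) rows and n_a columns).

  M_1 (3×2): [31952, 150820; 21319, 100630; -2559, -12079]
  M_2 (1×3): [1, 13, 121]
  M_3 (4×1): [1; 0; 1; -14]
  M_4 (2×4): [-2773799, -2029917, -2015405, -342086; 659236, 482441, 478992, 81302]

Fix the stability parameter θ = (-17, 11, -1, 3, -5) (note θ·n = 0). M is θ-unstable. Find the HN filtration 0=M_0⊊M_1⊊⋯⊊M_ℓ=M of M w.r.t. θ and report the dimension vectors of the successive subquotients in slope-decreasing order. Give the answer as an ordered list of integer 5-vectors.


Via rank(M_{q-1}∘⋯∘M_p): M ≅ I[1,2], I[1,4], I[2,2], I[4,4], I[4,5]^2.
μ_θ-semistable layers: μ^(1)=11; μ^(2)=13/3; μ^(3)=3; μ^(4)=-1; μ^(5)=-17

((0, 2, 0, 0, 0); (0, 1, 1, 1, 0); (0, 0, 0, 1, 0); (0, 0, 0, 2, 2); (2, 0, 0, 0, 0))


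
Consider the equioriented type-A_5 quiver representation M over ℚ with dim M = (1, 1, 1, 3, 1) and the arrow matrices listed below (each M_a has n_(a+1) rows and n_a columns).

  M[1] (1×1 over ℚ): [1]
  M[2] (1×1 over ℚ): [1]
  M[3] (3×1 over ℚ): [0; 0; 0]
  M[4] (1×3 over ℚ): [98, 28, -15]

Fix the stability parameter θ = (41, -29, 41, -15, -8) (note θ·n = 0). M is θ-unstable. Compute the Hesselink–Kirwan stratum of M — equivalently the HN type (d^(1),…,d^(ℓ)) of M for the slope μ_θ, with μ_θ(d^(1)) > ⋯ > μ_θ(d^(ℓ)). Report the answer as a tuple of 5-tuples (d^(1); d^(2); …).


Interval decomposition of M: I[1,3], I[4,4]^2, I[4,5].
HN type (ℓ=4): μ^(1)=41; μ^(2)=6; μ^(3)=-8; μ^(4)=-15

((0, 0, 1, 0, 0); (1, 1, 0, 0, 0); (0, 0, 0, 0, 1); (0, 0, 0, 3, 0))
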